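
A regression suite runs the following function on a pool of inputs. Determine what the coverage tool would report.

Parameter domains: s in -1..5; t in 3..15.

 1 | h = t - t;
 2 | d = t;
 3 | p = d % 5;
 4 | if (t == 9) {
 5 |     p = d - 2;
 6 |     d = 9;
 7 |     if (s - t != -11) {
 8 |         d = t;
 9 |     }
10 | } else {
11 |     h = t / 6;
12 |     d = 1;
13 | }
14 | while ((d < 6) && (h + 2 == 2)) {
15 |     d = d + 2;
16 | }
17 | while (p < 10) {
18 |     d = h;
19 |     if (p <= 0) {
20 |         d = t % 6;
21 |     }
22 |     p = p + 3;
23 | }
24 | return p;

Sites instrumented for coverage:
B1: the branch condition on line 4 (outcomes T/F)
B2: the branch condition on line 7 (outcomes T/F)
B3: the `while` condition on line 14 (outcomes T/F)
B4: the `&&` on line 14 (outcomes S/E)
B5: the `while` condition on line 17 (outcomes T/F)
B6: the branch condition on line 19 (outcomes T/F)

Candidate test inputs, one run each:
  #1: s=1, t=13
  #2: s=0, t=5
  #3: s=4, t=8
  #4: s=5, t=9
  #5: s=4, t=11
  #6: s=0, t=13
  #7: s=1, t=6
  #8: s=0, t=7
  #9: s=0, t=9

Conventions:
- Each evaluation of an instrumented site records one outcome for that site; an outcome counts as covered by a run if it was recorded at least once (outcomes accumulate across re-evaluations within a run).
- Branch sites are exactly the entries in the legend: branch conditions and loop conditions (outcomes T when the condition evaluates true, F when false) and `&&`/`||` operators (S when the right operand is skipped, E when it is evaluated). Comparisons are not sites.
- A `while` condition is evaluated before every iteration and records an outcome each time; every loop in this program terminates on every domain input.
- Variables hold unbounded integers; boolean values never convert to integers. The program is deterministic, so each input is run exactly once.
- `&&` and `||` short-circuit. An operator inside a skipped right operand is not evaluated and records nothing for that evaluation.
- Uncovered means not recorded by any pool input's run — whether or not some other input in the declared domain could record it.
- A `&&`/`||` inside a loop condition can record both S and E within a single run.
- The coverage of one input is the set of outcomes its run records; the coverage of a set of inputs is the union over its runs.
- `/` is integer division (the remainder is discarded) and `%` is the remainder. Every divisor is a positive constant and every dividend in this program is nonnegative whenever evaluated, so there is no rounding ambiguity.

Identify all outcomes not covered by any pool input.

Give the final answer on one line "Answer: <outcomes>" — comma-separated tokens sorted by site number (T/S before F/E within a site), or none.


input #1, s=1, t=13: events B1->F, B4->E, B3->F, B5->T, B6->F, B5->T, B6->F, B5->T, B6->F, B5->F; outcomes B1=F, B3=F, B4=E, B5=T, B5=F, B6=F
input #2, s=0, t=5: events B1->F, B4->E, B3->T, B4->E, B3->T, B4->E, B3->T, B4->S, B3->F, B5->T, B6->T, B5->T, B6->F, B5->T, ...; outcomes B1=F, B3=T, B3=F, B4=S, B4=E, B5=T, B5=F, B6=T, B6=F
input #3, s=4, t=8: events B1->F, B4->E, B3->F, B5->T, B6->F, B5->T, B6->F, B5->T, B6->F, B5->F; outcomes B1=F, B3=F, B4=E, B5=T, B5=F, B6=F
input #4, s=5, t=9: events B1->T, B2->T, B4->S, B3->F, B5->T, B6->F, B5->F; outcomes B1=T, B2=T, B3=F, B4=S, B5=T, B5=F, B6=F
input #5, s=4, t=11: events B1->F, B4->E, B3->F, B5->T, B6->F, B5->T, B6->F, B5->T, B6->F, B5->F; outcomes B1=F, B3=F, B4=E, B5=T, B5=F, B6=F
input #6, s=0, t=13: events B1->F, B4->E, B3->F, B5->T, B6->F, B5->T, B6->F, B5->T, B6->F, B5->F; outcomes B1=F, B3=F, B4=E, B5=T, B5=F, B6=F
input #7, s=1, t=6: events B1->F, B4->E, B3->F, B5->T, B6->F, B5->T, B6->F, B5->T, B6->F, B5->F; outcomes B1=F, B3=F, B4=E, B5=T, B5=F, B6=F
input #8, s=0, t=7: events B1->F, B4->E, B3->F, B5->T, B6->F, B5->T, B6->F, B5->T, B6->F, B5->F; outcomes B1=F, B3=F, B4=E, B5=T, B5=F, B6=F
input #9, s=0, t=9: events B1->T, B2->T, B4->S, B3->F, B5->T, B6->F, B5->F; outcomes B1=T, B2=T, B3=F, B4=S, B5=T, B5=F, B6=F
union over the pool: B1=T, B1=F, B2=T, B3=T, B3=F, B4=S, B4=E, B5=T, B5=F, B6=T, B6=F
uncovered (1 of 12): B2=F
Answer: B2=F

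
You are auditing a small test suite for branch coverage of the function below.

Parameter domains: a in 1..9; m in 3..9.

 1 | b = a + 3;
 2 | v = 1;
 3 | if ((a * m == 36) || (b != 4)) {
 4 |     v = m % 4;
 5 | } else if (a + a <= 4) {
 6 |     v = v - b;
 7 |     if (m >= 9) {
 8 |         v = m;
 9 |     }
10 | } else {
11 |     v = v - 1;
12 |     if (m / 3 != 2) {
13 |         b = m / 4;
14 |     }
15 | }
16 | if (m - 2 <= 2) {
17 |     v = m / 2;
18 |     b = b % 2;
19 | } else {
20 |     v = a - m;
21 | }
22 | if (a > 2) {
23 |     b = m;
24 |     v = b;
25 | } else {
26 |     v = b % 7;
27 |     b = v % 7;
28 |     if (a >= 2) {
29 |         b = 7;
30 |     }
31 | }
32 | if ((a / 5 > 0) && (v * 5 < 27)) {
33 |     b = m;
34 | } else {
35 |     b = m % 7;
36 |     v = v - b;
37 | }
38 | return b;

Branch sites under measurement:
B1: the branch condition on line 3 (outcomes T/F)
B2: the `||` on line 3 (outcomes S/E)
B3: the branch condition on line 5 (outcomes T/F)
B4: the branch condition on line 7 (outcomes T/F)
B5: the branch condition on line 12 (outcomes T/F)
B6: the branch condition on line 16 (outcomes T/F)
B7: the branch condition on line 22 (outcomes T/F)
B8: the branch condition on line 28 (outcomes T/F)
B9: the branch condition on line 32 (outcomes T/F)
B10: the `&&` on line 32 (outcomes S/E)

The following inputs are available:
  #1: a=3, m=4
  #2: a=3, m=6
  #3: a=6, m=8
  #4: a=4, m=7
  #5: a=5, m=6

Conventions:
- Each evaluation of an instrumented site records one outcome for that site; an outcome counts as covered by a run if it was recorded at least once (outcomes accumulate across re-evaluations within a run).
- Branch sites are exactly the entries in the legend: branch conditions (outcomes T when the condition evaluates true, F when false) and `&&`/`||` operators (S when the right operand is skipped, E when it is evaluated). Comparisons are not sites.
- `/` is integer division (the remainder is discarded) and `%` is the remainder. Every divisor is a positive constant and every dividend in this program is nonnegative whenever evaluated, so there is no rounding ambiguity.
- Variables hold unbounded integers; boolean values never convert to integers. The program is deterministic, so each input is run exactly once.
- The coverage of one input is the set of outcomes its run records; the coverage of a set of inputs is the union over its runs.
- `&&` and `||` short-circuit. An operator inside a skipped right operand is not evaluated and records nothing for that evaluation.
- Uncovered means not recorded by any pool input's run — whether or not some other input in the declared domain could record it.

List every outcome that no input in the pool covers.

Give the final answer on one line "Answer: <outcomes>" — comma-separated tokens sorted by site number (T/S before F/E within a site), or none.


run #1 (a=3, m=4) runs B2->E, B1->T, B6->T, B7->T, B10->S, B9->F; records B1=T, B2=E, B6=T, B7=T, B9=F, B10=S
run #2 (a=3, m=6) runs B2->E, B1->T, B6->F, B7->T, B10->S, B9->F; records B1=T, B2=E, B6=F, B7=T, B9=F, B10=S
run #3 (a=6, m=8) runs B2->E, B1->T, B6->F, B7->T, B10->E, B9->F; records B1=T, B2=E, B6=F, B7=T, B9=F, B10=E
run #4 (a=4, m=7) runs B2->E, B1->T, B6->F, B7->T, B10->S, B9->F; records B1=T, B2=E, B6=F, B7=T, B9=F, B10=S
run #5 (a=5, m=6) runs B2->E, B1->T, B6->F, B7->T, B10->E, B9->F; records B1=T, B2=E, B6=F, B7=T, B9=F, B10=E
union over the pool: B1=T, B2=E, B6=T, B6=F, B7=T, B9=F, B10=S, B10=E
uncovered (12 of 20): B1=F, B2=S, B3=T, B3=F, B4=T, B4=F, B5=T, B5=F, B7=F, B8=T, B8=F, B9=T
Answer: B1=F, B2=S, B3=T, B3=F, B4=T, B4=F, B5=T, B5=F, B7=F, B8=T, B8=F, B9=T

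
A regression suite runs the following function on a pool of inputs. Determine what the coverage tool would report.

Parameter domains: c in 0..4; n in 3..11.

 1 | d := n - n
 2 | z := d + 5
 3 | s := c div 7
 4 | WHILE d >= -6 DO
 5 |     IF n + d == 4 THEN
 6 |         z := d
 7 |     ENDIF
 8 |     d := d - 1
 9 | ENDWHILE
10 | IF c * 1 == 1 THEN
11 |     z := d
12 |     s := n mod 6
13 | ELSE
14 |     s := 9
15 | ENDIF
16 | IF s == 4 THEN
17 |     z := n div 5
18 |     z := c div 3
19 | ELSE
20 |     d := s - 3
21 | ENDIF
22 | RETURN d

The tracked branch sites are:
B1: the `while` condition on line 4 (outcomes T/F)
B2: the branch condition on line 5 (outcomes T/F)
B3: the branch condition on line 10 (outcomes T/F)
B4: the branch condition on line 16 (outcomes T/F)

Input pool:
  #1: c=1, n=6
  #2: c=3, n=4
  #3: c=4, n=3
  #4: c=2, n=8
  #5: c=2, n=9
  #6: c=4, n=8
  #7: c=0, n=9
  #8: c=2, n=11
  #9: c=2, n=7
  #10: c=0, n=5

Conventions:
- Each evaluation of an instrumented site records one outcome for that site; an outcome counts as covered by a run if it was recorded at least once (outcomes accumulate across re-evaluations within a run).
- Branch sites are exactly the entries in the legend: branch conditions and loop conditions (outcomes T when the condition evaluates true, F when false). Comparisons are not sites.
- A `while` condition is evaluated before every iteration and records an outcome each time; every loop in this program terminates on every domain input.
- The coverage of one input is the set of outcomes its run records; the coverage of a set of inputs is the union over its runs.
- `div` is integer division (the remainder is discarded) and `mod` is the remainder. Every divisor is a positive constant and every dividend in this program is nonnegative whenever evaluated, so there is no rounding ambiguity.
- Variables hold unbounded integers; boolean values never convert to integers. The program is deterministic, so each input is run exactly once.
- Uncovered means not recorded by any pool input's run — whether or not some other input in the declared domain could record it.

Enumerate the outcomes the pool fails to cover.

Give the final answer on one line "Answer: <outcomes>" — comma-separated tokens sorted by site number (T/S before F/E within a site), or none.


test 1 (c=1, n=6) hits B1=T, B1=F, B2=T, B2=F, B3=T, B4=F
test 2 (c=3, n=4) hits B1=T, B1=F, B2=T, B2=F, B3=F, B4=F
test 3 (c=4, n=3) hits B1=T, B1=F, B2=F, B3=F, B4=F
test 4 (c=2, n=8) hits B1=T, B1=F, B2=T, B2=F, B3=F, B4=F
test 5 (c=2, n=9) hits B1=T, B1=F, B2=T, B2=F, B3=F, B4=F
test 6 (c=4, n=8) hits B1=T, B1=F, B2=T, B2=F, B3=F, B4=F
test 7 (c=0, n=9) hits B1=T, B1=F, B2=T, B2=F, B3=F, B4=F
test 8 (c=2, n=11) hits B1=T, B1=F, B2=F, B3=F, B4=F
test 9 (c=2, n=7) hits B1=T, B1=F, B2=T, B2=F, B3=F, B4=F
test 10 (c=0, n=5) hits B1=T, B1=F, B2=T, B2=F, B3=F, B4=F
union over the pool: B1=T, B1=F, B2=T, B2=F, B3=T, B3=F, B4=F
uncovered (1 of 8): B4=T
Answer: B4=T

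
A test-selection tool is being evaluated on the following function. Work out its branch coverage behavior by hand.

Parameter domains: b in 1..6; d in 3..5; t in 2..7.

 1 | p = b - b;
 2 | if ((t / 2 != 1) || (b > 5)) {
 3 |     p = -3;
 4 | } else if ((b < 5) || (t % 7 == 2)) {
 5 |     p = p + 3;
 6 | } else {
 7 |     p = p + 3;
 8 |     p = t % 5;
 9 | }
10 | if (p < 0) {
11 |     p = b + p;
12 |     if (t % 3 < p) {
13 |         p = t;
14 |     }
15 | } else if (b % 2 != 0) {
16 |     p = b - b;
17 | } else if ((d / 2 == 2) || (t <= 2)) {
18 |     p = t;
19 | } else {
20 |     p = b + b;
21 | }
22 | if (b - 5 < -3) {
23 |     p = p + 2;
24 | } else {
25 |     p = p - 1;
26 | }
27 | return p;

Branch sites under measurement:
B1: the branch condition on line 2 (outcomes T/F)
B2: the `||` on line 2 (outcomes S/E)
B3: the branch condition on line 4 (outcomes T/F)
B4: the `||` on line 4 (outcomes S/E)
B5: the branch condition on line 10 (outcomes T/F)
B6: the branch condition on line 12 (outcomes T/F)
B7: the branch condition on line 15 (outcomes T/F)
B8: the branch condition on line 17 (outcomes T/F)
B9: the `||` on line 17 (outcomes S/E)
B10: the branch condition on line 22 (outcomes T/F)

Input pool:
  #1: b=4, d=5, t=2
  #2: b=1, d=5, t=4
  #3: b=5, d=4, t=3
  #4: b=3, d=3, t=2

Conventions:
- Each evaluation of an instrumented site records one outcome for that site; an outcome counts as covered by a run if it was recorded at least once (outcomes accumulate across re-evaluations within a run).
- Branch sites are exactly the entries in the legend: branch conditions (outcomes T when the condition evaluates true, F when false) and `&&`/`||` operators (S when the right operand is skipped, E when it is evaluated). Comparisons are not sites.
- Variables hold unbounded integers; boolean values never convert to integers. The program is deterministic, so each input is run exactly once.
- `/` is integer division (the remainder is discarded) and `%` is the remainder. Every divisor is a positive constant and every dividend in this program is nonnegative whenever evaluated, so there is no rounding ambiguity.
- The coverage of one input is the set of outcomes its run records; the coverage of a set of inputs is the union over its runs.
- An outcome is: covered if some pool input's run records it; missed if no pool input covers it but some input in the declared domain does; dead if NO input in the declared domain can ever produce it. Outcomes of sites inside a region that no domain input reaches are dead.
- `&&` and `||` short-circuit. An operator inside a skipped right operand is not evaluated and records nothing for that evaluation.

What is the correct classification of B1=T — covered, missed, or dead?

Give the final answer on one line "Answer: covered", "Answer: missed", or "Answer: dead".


B1=T is recorded by pool input(s) 2 -> covered
Answer: covered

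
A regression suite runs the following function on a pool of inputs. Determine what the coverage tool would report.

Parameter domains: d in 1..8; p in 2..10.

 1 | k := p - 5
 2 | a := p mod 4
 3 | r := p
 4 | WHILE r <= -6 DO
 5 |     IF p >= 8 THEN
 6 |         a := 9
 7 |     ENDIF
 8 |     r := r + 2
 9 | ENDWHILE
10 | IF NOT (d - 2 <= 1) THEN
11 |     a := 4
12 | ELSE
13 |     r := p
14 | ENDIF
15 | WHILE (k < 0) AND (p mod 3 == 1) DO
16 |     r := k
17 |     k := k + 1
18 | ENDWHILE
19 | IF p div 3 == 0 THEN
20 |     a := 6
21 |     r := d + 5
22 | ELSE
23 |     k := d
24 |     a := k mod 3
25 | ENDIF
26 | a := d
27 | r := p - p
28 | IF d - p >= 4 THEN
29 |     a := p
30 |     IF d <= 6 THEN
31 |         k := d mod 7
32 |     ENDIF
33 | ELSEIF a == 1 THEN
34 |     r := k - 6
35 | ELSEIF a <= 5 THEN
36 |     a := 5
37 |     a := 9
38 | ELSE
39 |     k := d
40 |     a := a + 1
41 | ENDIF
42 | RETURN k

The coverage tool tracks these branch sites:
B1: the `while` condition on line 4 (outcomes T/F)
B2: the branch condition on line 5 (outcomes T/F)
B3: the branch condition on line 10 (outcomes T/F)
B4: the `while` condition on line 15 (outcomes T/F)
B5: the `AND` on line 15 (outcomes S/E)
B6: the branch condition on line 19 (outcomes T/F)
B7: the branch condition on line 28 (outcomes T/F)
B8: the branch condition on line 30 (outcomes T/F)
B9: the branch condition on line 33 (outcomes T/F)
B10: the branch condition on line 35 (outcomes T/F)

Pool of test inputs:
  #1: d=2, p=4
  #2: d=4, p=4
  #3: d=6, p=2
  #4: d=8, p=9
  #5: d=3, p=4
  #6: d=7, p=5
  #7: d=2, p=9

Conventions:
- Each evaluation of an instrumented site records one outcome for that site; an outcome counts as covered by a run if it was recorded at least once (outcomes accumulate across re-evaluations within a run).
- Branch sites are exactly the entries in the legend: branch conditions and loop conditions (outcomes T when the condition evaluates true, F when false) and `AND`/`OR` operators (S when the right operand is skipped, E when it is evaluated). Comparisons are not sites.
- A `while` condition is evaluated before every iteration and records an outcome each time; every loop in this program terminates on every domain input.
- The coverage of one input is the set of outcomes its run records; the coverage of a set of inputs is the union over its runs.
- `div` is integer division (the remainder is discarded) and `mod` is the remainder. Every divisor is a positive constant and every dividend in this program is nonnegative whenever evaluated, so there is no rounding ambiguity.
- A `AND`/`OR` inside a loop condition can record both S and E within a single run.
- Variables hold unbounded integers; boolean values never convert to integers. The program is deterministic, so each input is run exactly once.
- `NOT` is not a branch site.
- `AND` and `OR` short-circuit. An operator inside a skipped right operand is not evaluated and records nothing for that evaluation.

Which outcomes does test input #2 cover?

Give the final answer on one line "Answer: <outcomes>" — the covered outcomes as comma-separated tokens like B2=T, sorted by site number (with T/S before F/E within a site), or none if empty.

Running input #2 (d=4, p=4), event by event:
  B1->F, B3->T, B5->E, B4->T, B5->S, B4->F, B6->F, B7->F, B9->F, B10->T
distinct outcomes covered: B1=F, B3=T, B4=T, B4=F, B5=S, B5=E, B6=F, B7=F, B9=F, B10=T

Answer: B1=F, B3=T, B4=T, B4=F, B5=S, B5=E, B6=F, B7=F, B9=F, B10=T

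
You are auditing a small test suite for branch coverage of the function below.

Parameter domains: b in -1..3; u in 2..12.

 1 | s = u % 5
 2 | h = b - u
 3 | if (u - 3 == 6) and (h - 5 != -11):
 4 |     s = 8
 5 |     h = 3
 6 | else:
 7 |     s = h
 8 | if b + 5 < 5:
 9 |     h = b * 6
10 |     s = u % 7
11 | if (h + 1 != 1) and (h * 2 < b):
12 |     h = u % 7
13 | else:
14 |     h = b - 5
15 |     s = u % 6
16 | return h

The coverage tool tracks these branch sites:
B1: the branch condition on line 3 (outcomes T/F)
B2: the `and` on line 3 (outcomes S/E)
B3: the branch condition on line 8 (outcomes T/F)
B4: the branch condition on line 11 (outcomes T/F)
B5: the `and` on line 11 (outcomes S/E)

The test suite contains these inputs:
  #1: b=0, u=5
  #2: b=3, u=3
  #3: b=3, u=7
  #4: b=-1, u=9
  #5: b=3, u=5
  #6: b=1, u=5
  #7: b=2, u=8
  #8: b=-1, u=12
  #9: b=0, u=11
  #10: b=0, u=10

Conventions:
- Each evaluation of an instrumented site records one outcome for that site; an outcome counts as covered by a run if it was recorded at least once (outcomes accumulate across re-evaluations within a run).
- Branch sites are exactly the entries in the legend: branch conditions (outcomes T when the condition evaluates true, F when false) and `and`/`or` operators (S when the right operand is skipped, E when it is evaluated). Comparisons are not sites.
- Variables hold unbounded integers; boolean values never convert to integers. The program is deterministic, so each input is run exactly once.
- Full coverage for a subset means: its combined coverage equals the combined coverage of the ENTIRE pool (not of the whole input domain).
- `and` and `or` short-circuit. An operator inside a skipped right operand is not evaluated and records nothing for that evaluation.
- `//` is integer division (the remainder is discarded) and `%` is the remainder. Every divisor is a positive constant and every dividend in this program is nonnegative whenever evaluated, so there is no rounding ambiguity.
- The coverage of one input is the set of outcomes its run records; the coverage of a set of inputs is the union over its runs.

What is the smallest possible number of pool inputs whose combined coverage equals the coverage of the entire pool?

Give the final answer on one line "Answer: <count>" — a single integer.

test 1 (b=0, u=5) hits B1=F, B2=S, B3=F, B4=T, B5=E
test 2 (b=3, u=3) hits B1=F, B2=S, B3=F, B4=F, B5=S
test 3 (b=3, u=7) hits B1=F, B2=S, B3=F, B4=T, B5=E
test 4 (b=-1, u=9) hits B1=T, B2=E, B3=T, B4=T, B5=E
test 5 (b=3, u=5) hits B1=F, B2=S, B3=F, B4=T, B5=E
test 6 (b=1, u=5) hits B1=F, B2=S, B3=F, B4=T, B5=E
test 7 (b=2, u=8) hits B1=F, B2=S, B3=F, B4=T, B5=E
test 8 (b=-1, u=12) hits B1=F, B2=S, B3=T, B4=T, B5=E
test 9 (b=0, u=11) hits B1=F, B2=S, B3=F, B4=T, B5=E
test 10 (b=0, u=10) hits B1=F, B2=S, B3=F, B4=T, B5=E
union over all inputs: B1=T, B1=F, B2=S, B2=E, B3=T, B3=F, B4=T, B4=F, B5=S, B5=E (10 outcomes)
no size-1 subset reaches all 10 outcomes (best union: 5/10)
size 2: inputs {2, 4} cover all 10 outcomes, and no lexicographically smaller subset of this size does

Answer: 2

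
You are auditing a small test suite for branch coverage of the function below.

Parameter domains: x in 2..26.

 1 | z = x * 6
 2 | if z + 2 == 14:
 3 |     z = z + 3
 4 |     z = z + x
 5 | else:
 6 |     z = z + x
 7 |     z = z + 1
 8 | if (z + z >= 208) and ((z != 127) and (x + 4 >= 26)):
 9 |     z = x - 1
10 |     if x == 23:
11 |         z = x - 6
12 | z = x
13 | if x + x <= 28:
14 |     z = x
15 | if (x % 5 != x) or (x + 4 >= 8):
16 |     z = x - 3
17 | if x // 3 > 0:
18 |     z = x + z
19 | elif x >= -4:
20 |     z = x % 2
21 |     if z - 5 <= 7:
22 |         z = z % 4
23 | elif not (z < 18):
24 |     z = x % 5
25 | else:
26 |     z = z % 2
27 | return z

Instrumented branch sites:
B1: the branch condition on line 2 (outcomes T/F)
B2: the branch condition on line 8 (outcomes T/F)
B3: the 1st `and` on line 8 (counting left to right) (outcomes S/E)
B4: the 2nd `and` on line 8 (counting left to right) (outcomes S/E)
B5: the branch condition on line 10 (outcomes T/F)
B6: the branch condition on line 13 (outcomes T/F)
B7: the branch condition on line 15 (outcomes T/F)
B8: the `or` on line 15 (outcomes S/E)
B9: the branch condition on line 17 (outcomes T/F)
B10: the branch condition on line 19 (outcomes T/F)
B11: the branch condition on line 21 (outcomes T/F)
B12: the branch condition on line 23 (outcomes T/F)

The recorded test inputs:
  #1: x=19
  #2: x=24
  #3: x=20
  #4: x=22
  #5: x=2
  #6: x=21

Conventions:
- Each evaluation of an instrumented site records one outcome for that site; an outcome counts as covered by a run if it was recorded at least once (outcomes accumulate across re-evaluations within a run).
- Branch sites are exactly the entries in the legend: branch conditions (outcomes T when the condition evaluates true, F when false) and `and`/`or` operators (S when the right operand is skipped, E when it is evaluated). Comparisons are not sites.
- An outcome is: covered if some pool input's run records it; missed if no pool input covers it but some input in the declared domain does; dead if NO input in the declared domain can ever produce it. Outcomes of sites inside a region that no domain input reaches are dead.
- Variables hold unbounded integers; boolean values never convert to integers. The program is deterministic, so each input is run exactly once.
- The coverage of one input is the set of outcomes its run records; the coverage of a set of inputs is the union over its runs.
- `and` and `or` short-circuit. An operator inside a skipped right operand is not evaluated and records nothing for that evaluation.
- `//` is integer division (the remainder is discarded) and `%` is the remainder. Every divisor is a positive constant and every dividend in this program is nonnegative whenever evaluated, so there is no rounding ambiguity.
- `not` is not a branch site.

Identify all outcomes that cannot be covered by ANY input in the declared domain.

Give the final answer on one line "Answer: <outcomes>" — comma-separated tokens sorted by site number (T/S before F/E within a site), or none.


checking every outcome against all 25 domain inputs:
  B10=F: no domain input ever produces it -> dead
  B11=F: no domain input ever produces it -> dead
  B12=T: no domain input ever produces it -> dead
  B12=F: no domain input ever produces it -> dead
  reachable outcomes have witnesses, e.g. B1=T (e.g. x=2), B1=F (e.g. x=3), B2=T (e.g. x=22), B2=F (e.g. x=2)
Answer: B10=F, B11=F, B12=T, B12=F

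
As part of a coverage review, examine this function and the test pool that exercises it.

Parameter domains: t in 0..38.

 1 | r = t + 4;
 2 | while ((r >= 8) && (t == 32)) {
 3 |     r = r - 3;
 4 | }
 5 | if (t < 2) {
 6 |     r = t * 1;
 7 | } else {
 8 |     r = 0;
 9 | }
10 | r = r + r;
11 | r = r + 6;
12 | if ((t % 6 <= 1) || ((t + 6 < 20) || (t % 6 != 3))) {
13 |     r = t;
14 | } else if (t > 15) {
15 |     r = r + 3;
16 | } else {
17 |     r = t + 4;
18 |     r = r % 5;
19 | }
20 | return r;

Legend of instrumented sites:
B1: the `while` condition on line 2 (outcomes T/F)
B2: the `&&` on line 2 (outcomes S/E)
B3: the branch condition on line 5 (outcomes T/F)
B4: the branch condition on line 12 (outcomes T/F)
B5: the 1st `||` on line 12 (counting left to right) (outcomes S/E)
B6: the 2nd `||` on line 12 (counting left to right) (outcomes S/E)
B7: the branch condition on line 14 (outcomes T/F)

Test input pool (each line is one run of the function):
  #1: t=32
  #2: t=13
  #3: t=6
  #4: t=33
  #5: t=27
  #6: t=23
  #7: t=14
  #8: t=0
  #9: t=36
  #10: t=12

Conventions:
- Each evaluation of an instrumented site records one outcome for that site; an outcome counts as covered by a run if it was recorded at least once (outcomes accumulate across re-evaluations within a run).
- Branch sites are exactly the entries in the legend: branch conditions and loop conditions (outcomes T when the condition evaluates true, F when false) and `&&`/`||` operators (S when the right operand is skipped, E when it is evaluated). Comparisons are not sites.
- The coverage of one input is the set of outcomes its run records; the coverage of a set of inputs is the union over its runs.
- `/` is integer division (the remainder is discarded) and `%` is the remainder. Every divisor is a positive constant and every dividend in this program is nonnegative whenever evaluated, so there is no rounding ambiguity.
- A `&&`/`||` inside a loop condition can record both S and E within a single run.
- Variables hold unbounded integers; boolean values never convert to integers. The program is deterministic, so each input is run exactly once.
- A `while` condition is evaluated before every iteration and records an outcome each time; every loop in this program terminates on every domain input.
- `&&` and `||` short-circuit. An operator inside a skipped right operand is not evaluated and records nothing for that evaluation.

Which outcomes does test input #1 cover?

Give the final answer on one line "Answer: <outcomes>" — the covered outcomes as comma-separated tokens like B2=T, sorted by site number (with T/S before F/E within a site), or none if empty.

Simulating input #1 (t=32) step by step:
  B2->E, B1->T, B2->E, B1->T, B2->E, B1->T, B2->E, B1->T, B2->E, B1->T
  B2->E, B1->T, B2->E, B1->T, B2->E, B1->T, B2->E, B1->T, B2->E, B1->T
  B2->S, B1->F, B3->F, B5->E, B6->E, B4->T
collecting distinct outcomes: B1=T, B1=F, B2=S, B2=E, B3=F, B4=T, B5=E, B6=E

Answer: B1=T, B1=F, B2=S, B2=E, B3=F, B4=T, B5=E, B6=E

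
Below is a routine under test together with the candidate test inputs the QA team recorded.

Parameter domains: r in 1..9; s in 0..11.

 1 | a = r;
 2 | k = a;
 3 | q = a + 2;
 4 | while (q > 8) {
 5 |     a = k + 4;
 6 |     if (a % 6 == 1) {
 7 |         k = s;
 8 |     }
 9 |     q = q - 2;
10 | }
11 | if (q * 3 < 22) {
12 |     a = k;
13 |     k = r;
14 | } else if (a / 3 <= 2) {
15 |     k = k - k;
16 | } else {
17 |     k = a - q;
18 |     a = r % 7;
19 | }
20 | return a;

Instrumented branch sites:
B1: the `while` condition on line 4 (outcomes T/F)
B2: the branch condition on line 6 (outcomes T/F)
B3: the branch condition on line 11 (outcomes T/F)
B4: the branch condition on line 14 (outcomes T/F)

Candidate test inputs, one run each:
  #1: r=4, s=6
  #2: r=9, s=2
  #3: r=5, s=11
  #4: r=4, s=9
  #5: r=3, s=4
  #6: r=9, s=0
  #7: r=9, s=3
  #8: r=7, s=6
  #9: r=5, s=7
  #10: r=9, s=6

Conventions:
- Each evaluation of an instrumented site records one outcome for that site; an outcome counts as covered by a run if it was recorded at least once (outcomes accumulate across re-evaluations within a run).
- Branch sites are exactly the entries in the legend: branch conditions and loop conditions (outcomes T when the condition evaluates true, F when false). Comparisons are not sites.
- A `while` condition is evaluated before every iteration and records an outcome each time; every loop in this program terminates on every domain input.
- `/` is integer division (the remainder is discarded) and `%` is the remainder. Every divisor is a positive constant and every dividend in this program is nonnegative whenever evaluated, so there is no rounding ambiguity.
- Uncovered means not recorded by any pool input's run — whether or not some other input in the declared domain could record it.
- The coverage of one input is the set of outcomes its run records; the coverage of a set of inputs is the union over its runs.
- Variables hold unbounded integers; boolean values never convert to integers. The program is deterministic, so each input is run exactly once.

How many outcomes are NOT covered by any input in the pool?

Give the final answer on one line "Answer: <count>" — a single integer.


input #1 (r=4, s=6): covers B1=F, B3=T
input #2 (r=9, s=2): covers B1=T, B1=F, B2=T, B2=F, B3=T
input #3 (r=5, s=11): covers B1=F, B3=T
input #4 (r=4, s=9): covers B1=F, B3=T
input #5 (r=3, s=4): covers B1=F, B3=T
input #6 (r=9, s=0): covers B1=T, B1=F, B2=T, B2=F, B3=T
input #7 (r=9, s=3): covers B1=T, B1=F, B2=T, B3=T
input #8 (r=7, s=6): covers B1=T, B1=F, B2=F, B3=T
input #9 (r=5, s=7): covers B1=F, B3=T
input #10 (r=9, s=6): covers B1=T, B1=F, B2=T, B2=F, B3=T
union over the pool: B1=T, B1=F, B2=T, B2=F, B3=T
uncovered (3 of 8): B3=F, B4=T, B4=F
Answer: 3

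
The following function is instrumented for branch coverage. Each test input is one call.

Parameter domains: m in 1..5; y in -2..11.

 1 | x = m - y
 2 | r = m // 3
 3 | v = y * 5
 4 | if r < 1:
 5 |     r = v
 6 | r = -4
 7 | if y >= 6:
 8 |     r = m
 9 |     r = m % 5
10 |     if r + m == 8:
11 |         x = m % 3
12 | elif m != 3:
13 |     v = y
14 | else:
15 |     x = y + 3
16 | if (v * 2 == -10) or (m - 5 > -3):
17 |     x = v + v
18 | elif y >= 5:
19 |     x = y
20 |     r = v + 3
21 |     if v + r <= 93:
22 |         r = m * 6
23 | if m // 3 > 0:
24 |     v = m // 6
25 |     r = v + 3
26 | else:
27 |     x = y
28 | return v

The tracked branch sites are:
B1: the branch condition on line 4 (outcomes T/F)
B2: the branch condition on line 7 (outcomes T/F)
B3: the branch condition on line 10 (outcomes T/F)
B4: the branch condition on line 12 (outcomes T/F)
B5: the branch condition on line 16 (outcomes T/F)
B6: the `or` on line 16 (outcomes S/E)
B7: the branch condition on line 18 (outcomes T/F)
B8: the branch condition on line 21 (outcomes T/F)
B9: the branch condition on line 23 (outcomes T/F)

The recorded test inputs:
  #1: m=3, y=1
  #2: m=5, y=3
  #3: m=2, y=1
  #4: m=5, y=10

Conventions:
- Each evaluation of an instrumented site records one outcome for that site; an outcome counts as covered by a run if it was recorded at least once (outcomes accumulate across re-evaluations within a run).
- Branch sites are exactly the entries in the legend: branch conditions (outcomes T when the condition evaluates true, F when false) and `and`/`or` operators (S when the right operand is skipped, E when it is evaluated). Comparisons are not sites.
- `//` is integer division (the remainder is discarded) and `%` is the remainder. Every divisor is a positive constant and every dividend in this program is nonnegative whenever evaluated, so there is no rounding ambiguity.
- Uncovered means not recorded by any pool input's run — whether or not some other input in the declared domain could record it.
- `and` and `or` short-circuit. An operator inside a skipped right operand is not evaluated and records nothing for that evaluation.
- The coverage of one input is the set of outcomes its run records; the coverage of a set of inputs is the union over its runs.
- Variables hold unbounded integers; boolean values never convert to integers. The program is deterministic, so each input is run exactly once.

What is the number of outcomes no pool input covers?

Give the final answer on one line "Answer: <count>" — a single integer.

input #1 (m=3, y=1): covers B1=F, B2=F, B4=F, B5=T, B6=E, B9=T
input #2 (m=5, y=3): covers B1=F, B2=F, B4=T, B5=T, B6=E, B9=T
input #3 (m=2, y=1): covers B1=T, B2=F, B4=T, B5=F, B6=E, B7=F, B9=F
input #4 (m=5, y=10): covers B1=F, B2=T, B3=F, B5=T, B6=E, B9=T
union over the pool: B1=T, B1=F, B2=T, B2=F, B3=F, B4=T, B4=F, B5=T, B5=F, B6=E, B7=F, B9=T, B9=F
uncovered (5 of 18): B3=T, B6=S, B7=T, B8=T, B8=F

Answer: 5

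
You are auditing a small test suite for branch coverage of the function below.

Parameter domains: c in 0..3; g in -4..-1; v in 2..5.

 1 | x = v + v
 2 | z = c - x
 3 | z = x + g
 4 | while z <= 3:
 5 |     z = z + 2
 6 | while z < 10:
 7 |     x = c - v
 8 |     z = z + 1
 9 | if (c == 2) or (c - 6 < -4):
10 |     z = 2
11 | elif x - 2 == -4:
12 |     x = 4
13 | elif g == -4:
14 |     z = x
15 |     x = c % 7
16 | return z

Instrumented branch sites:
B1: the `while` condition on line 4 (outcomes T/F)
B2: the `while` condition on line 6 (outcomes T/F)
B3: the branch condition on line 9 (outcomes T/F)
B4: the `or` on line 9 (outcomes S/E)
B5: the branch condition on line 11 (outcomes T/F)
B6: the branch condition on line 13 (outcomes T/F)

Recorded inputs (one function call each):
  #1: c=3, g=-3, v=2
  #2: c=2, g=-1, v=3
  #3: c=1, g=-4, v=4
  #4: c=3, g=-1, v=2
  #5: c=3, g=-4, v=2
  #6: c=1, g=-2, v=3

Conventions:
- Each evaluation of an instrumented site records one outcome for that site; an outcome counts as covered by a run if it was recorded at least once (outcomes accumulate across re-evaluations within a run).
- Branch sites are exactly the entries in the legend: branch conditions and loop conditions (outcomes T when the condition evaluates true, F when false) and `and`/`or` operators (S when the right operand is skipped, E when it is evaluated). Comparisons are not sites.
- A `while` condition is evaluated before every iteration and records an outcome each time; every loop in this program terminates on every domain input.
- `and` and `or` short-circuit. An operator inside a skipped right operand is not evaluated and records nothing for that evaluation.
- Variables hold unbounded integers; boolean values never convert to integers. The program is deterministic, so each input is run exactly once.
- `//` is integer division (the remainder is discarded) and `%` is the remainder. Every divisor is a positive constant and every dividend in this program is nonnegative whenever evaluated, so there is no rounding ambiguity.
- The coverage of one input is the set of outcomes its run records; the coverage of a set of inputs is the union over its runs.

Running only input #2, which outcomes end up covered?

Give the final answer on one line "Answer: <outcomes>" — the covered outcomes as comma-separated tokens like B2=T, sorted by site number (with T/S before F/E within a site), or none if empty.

Simulating input #2 (c=2, g=-1, v=3) step by step:
  B1->F, B2->T, B2->T, B2->T, B2->T, B2->T, B2->F, B4->S, B3->T
collecting distinct outcomes: B1=F, B2=T, B2=F, B3=T, B4=S

Answer: B1=F, B2=T, B2=F, B3=T, B4=S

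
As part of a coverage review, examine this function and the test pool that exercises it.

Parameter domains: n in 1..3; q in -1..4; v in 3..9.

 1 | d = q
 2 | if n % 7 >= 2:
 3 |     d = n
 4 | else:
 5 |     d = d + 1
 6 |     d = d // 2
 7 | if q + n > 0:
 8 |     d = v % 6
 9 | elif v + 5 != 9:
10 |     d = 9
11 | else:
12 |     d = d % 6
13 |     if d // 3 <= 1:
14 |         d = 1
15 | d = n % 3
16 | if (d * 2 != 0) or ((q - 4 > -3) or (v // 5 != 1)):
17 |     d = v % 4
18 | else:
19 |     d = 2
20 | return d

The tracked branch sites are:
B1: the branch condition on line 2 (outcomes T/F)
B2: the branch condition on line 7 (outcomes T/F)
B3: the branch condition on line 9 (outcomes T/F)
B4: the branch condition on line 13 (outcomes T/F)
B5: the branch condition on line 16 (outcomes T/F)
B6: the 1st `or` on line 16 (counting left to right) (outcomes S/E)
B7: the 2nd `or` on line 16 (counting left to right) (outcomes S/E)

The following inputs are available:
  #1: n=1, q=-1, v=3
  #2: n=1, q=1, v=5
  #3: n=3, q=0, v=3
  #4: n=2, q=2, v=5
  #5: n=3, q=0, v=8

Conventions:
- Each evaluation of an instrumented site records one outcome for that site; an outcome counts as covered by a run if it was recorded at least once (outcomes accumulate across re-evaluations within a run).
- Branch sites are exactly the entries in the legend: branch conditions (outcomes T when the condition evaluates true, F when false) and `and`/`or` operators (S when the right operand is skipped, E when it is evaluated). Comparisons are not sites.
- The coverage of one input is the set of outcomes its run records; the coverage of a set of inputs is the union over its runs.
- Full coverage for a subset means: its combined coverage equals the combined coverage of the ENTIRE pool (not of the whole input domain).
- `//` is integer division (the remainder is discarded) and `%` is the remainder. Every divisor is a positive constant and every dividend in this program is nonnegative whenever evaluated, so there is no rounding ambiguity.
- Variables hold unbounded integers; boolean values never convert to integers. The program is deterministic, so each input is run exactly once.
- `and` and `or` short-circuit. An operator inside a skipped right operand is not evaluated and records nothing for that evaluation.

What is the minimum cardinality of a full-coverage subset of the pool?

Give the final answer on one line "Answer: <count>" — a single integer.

input #1 (n=1, q=-1, v=3): events B1->F, B2->F, B3->T, B6->S, B5->T; covers B1=F, B2=F, B3=T, B5=T, B6=S
input #2 (n=1, q=1, v=5): events B1->F, B2->T, B6->S, B5->T; covers B1=F, B2=T, B5=T, B6=S
input #3 (n=3, q=0, v=3): events B1->T, B2->T, B6->E, B7->E, B5->T; covers B1=T, B2=T, B5=T, B6=E, B7=E
input #4 (n=2, q=2, v=5): events B1->T, B2->T, B6->S, B5->T; covers B1=T, B2=T, B5=T, B6=S
input #5 (n=3, q=0, v=8): events B1->T, B2->T, B6->E, B7->E, B5->F; covers B1=T, B2=T, B5=F, B6=E, B7=E
the full pool covers 10 outcomes: B1=T, B1=F, B2=T, B2=F, B3=T, B5=T, B5=F, B6=S, B6=E, B7=E
no size-1 subset reaches all 10 outcomes (best union: 5/10)
at size 2, {1, 5} reaches all 10 outcomes; every lexicographically earlier size-2 subset fails

Answer: 2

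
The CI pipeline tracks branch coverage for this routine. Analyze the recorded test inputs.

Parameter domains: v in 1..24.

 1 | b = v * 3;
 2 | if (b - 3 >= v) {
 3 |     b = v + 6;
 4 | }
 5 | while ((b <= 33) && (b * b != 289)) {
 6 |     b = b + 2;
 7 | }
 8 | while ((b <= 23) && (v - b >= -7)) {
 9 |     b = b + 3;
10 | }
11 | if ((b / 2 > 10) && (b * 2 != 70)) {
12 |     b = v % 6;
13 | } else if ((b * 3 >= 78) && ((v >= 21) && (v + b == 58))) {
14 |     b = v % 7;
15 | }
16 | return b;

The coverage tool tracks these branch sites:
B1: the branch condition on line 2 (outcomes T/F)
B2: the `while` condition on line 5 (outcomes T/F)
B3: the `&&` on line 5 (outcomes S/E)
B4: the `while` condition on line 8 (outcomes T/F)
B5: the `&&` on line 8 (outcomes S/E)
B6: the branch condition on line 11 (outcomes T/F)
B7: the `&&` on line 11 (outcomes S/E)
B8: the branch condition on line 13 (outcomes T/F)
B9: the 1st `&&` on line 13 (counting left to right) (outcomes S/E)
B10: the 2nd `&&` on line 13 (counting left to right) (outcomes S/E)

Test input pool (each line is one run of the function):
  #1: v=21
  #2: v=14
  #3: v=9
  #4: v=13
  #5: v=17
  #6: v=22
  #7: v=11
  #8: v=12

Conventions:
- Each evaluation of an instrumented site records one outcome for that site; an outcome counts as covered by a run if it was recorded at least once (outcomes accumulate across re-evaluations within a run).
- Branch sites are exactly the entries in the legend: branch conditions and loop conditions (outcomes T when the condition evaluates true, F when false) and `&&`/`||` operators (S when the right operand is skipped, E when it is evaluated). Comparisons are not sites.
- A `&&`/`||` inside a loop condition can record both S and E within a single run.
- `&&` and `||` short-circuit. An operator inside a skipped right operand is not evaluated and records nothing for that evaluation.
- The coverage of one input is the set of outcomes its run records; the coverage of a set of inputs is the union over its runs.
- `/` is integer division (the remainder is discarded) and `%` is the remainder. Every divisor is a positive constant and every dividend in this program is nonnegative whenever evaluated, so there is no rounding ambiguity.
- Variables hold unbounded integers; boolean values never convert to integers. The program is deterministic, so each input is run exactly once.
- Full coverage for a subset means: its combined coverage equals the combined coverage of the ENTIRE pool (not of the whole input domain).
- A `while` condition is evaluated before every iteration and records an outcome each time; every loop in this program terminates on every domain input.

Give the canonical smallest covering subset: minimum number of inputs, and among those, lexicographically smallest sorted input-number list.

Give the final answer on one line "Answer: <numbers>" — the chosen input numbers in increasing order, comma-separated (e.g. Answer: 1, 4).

test 1 (v=21) fires B1->T, B3->E, B2->T, B3->E, B2->T, B3->E, B2->T, B3->E, B2->T, B3->S, B2->F, B5->S, B4->F, B7->E, ...; hits B1=T, B2=T, B2=F, B3=S, B3=E, B4=F, B5=S, B6=F, B7=E, B8=F, B9=E, B10=E
test 2 (v=14) fires B1->T, B3->E, B2->T, B3->E, B2->T, B3->E, B2->T, B3->E, B2->T, B3->E, B2->T, B3->E, B2->T, B3->E, ...; hits B1=T, B2=T, B2=F, B3=S, B3=E, B4=F, B5=S, B6=T, B7=E
test 3 (v=9) fires B1->T, B3->E, B2->T, B3->E, B2->F, B5->E, B4->F, B7->S, B6->F, B9->S, B8->F; hits B1=T, B2=T, B2=F, B3=E, B4=F, B5=E, B6=F, B7=S, B8=F, B9=S
test 4 (v=13) fires B1->T, B3->E, B2->T, B3->E, B2->T, B3->E, B2->T, B3->E, B2->T, B3->E, B2->T, B3->E, B2->T, B3->E, ...; hits B1=T, B2=T, B2=F, B3=S, B3=E, B4=F, B5=S, B6=F, B7=E, B8=F, B9=E, B10=S
test 5 (v=17) fires B1->T, B3->E, B2->T, B3->E, B2->T, B3->E, B2->T, B3->E, B2->T, B3->E, B2->T, B3->E, B2->T, B3->S, ...; hits B1=T, B2=T, B2=F, B3=S, B3=E, B4=F, B5=S, B6=F, B7=E, B8=F, B9=E, B10=S
test 6 (v=22) fires B1->T, B3->E, B2->T, B3->E, B2->T, B3->E, B2->T, B3->S, B2->F, B5->S, B4->F, B7->E, B6->T; hits B1=T, B2=T, B2=F, B3=S, B3=E, B4=F, B5=S, B6=T, B7=E
test 7 (v=11) fires B1->T, B3->E, B2->F, B5->E, B4->T, B5->E, B4->F, B7->S, B6->F, B9->S, B8->F; hits B1=T, B2=F, B3=E, B4=T, B4=F, B5=E, B6=F, B7=S, B8=F, B9=S
test 8 (v=12) fires B1->T, B3->E, B2->T, B3->E, B2->T, B3->E, B2->T, B3->E, B2->T, B3->E, B2->T, B3->E, B2->T, B3->E, ...; hits B1=T, B2=T, B2=F, B3=S, B3=E, B4=F, B5=S, B6=T, B7=E
union over all inputs: B1=T, B2=T, B2=F, B3=S, B3=E, B4=T, B4=F, B5=S, B5=E, B6=T, B6=F, B7=S, B7=E, B8=F, B9=S, B9=E, B10=S, B10=E (18 outcomes)
every size-1 subset falls short of the 18 outcomes (best: 12/18)
every size-2 subset falls short of the 18 outcomes (best: 16/18)
every size-3 subset falls short of the 18 outcomes (best: 17/18)
the canonical winner is {1, 2, 4, 7}: size 4, full 18-outcome coverage, earliest index list among size-4 covers

Answer: 1, 2, 4, 7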